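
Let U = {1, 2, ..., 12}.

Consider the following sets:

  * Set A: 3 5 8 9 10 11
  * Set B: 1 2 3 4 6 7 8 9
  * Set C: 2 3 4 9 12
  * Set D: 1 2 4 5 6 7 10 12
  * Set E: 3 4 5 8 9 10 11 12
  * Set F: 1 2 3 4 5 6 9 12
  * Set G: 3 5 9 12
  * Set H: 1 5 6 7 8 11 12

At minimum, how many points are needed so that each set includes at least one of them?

Take T = {7, 9}. Each listed set contains at least one of these, so T is a hitting set of size 2.
No single point lies in every set, so at least 2 are needed and 2 is optimal.

2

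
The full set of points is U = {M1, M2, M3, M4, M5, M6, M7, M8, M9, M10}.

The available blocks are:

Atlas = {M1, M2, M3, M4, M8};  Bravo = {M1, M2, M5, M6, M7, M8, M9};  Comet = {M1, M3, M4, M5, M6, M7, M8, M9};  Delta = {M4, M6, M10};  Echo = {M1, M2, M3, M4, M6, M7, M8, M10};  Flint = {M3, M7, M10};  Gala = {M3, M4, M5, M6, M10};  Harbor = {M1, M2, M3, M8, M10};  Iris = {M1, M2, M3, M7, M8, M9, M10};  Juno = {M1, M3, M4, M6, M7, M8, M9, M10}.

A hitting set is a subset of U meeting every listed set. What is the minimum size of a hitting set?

2

The 2 points {M3, M6} hit every block.
No single point lies in every block, so at least 2 are needed and 2 is optimal.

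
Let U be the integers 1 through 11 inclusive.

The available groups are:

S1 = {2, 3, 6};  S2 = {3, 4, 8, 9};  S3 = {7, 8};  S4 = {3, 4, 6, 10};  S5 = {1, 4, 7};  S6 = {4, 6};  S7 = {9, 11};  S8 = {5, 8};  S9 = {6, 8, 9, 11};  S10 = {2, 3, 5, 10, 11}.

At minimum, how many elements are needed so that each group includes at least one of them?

The 4 elements {5, 6, 7, 9} hit every group.
The groups S1, S5, S7, S8 are pairwise disjoint, so any hitting set needs a separate element for each — at least 4. Hence 4 is optimal.

4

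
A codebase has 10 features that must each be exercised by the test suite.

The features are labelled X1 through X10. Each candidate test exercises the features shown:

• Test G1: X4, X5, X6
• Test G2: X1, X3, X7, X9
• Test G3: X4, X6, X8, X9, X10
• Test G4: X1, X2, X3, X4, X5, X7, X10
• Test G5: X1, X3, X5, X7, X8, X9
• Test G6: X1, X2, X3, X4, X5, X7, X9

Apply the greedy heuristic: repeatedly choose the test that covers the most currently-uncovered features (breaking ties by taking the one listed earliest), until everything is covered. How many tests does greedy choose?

2

Greedy: pick G4 (covers 7 new) → pick G3 (covers 3 new). Total picks: 2.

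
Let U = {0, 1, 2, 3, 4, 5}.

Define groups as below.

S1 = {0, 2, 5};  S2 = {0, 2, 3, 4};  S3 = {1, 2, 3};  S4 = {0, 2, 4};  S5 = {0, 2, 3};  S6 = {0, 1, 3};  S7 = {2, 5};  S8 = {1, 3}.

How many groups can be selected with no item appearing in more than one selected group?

S7, S8 are pairwise disjoint (S7={2,5}; S8={1,3}).
Every remaining group overlaps one of these, and no 3 of the listed groups are pairwise disjoint, so 2 is the maximum.

2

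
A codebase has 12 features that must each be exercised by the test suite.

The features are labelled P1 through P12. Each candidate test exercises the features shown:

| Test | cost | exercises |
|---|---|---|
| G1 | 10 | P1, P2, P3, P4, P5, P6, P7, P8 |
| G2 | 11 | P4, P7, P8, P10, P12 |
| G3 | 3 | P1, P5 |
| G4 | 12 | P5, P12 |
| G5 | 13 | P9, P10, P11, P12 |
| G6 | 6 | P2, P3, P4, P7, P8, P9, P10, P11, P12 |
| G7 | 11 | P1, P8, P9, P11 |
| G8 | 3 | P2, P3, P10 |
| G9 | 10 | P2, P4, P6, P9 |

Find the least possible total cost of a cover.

G1, G6 together cover every feature (G1 ∪ G6 = {P1, P2, P3, P4, P5, P6, P7, P8, P9, P10, P11, P12}); total cost 10 + 6 = 16.
The greedy pick G6, G3, G1 costs 19; no covering selection beats 16.

16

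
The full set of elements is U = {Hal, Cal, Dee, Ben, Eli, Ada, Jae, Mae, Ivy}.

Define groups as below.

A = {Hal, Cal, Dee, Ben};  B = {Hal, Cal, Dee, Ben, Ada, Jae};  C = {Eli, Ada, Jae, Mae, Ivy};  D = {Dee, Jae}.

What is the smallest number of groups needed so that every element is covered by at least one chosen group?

2

B and C together: B ∪ C = {Hal, Cal, Dee, Ben, Eli, Ada, Jae, Mae, Ivy} — every element is covered.
No single group has all 9 elements (the largest, B, has 6), so 2 is optimal.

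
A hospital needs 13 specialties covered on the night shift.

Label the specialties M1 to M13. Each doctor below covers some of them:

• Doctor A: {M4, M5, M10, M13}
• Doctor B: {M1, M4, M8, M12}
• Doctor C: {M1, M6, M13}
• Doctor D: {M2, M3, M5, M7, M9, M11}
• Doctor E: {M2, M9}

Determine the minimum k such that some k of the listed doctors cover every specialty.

4

Take {A, B, C, D}. Their union is {M1, M2, M3, M4, M5, M6, M7, M8, M9, M10, M11, M12, M13}, which is all 13 specialties.
No 3 of the 5 doctors cover everything (all 10 combinations miss at least one specialty), so 4 is optimal.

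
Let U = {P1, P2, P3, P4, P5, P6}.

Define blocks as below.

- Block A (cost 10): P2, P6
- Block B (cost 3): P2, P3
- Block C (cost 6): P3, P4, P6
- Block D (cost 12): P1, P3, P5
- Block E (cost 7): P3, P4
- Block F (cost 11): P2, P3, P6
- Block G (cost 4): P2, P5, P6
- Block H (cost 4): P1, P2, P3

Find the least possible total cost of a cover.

14

C, G, H together cover every element (C ∪ G ∪ H = {P1, P2, P3, P4, P5, P6}); total cost 6 + 4 + 4 = 14.
No covering selection has total cost below 14.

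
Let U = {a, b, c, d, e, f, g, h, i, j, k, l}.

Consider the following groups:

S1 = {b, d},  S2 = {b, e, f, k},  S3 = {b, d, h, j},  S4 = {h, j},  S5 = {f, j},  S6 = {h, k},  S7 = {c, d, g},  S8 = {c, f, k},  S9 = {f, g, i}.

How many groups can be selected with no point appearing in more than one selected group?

S5, S6, S7 are pairwise disjoint (S5={f,j}; S6={h,k}; S7={c,d,g}).
Every remaining group overlaps one of these, and no 4 of the listed groups are pairwise disjoint, so 3 is the maximum.

3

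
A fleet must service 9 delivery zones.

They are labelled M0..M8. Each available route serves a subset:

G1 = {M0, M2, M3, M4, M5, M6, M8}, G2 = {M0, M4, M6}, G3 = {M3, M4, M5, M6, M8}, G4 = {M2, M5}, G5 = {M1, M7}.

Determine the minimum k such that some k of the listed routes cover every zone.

G1 and G5 together: G1 ∪ G5 = {M0, M1, M2, M3, M4, M5, M6, M7, M8} — every zone is covered.
No single route has all 9 zones (the largest, G1, has 7), so 2 is optimal.

2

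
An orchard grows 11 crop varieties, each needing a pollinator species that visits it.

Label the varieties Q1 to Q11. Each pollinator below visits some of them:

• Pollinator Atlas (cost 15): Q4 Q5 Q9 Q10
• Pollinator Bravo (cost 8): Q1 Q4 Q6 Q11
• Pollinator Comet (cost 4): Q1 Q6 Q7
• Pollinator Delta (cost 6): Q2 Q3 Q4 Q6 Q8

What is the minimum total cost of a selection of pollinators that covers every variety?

33

Atlas, Bravo, Comet, Delta together cover every variety (Atlas ∪ Bravo ∪ Comet ∪ Delta = {Q1, Q2, Q3, Q4, Q5, Q6, Q7, Q8, Q9, Q10, Q11}); total cost 15 + 8 + 4 + 6 = 33.
No covering selection has total cost below 33.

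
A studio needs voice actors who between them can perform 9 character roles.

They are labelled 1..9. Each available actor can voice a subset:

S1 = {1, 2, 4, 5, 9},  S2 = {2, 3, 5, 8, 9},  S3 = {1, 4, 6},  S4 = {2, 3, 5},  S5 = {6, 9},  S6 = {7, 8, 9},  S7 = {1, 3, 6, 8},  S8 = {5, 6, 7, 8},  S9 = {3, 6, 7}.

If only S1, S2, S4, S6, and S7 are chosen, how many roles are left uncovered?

Union of S1, S2, S4, S6, S7 = {1, 2, 3, 4, 5, 6, 7, 8, 9} — that's every role, so 0 are uncovered.

0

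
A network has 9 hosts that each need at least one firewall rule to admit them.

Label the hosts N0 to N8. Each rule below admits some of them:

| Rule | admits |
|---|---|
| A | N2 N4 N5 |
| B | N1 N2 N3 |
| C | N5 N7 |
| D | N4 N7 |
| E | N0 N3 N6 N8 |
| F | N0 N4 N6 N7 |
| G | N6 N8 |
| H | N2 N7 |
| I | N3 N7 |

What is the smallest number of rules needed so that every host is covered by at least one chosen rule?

4

Take {A, B, E, F}. Their union is {N0, N1, N2, N3, N4, N5, N6, N7, N8}, which is all 9 hosts.
No 3 of the 9 rules cover everything (all 84 combinations miss at least one host), so 4 is optimal.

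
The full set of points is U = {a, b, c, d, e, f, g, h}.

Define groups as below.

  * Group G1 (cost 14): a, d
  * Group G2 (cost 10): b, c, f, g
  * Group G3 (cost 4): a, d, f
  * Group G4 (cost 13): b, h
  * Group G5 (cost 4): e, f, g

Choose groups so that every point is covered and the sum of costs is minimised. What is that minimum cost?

G2, G3, G4, G5 together cover every point (G2 ∪ G3 ∪ G4 ∪ G5 = {a, b, c, d, e, f, g, h}); total cost 10 + 4 + 13 + 4 = 31.
No covering selection has total cost below 31.

31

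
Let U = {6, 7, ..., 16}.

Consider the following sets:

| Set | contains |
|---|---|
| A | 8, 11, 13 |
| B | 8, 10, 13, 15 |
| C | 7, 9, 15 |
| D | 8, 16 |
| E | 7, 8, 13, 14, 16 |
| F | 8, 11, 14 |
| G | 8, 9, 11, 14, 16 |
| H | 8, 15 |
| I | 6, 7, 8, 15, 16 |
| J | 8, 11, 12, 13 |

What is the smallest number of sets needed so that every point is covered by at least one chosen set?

Take {B, G, I, J}. Their union is {6, 7, 8, 9, 10, 11, 12, 13, 14, 15, 16}, which is all 11 points.
No 3 of the 10 sets cover everything (all 120 combinations miss at least one point), so 4 is optimal.

4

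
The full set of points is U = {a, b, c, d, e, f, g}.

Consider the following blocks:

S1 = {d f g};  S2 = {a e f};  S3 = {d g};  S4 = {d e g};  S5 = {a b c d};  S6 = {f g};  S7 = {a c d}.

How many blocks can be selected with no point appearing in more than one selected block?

2

S2, S3 are pairwise disjoint (S2={a,e,f}; S3={d,g}).
Every remaining block overlaps one of these, and no 3 of the listed blocks are pairwise disjoint, so 2 is the maximum.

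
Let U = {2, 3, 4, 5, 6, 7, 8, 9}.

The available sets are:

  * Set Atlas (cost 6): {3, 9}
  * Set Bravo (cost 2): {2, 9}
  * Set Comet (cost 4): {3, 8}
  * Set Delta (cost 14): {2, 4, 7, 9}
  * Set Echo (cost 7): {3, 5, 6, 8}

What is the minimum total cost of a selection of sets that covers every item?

Delta, Echo together cover every item (Delta ∪ Echo = {2, 3, 4, 5, 6, 7, 8, 9}); total cost 14 + 7 = 21.
The greedy pick Bravo, Echo, Delta costs 23; no covering selection beats 21.

21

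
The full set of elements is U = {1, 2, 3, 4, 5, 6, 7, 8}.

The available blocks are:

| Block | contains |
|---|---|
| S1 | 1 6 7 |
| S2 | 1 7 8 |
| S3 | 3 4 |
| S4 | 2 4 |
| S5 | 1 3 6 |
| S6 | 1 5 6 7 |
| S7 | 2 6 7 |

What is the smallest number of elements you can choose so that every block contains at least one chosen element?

3

H = {4, 6, 7} meets every block (each contains at least one member of H), and |H| = 3.
No choice of 2 elements meets every block, so 3 is the minimum.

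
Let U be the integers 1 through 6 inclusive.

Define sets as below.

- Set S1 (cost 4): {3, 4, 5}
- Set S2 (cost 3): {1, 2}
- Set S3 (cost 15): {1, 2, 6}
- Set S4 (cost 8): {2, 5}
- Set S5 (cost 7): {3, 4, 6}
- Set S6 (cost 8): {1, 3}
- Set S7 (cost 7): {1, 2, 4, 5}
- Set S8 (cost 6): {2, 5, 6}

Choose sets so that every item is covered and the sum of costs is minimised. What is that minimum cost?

S1, S2, S8 together cover every item (S1 ∪ S2 ∪ S8 = {1, 2, 3, 4, 5, 6}); total cost 4 + 3 + 6 = 13.
No covering selection has total cost below 13.

13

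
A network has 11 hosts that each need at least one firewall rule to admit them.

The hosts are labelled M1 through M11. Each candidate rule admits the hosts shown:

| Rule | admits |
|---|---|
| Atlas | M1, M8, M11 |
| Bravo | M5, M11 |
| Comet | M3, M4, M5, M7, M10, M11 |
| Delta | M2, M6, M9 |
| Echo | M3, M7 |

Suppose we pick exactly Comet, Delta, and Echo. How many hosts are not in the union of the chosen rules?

Union of Comet, Delta, Echo = {M2, M3, M4, M5, M6, M7, M9, M10, M11}.
Not covered: M1, M8 — 2 hosts.

2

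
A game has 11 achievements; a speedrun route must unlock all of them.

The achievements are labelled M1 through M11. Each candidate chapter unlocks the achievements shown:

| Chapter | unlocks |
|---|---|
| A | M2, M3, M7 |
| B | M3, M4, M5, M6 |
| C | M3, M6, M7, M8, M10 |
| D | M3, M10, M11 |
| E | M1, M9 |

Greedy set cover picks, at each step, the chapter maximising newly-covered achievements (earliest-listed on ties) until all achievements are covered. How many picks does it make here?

Greedy: pick C (covers 5 new) → pick B (covers 2 new) → pick E (covers 2 new) → pick A (covers 1 new) → pick D (covers 1 new). Total picks: 5.

5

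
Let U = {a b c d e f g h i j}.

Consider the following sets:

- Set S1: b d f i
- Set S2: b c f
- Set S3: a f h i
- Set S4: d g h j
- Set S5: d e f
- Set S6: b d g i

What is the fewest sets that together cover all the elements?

S2, S3, S4, and S5 cover everything between them: the union {a, b, c, d, e, f, g, h, i, j} is all of U.
Only S5 contains e, so S5 is forced; the remaining 7 elements need at least 3 more sets (each remaining set adds at most 3) — so at least 4 sets are needed, and 4 is optimal.

4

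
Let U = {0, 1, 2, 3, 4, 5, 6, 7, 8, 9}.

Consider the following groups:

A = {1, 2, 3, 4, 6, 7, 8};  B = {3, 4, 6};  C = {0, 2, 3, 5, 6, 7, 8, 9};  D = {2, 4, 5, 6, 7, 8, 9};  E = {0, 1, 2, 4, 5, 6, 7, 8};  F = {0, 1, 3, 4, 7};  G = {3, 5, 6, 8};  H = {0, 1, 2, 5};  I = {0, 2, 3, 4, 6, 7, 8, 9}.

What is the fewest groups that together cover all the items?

Take {C, E}. Their union is {0, 1, 2, 3, 4, 5, 6, 7, 8, 9}, which is all 10 items.
No single group has all 10 items (the largest, C, has 8), so 2 is optimal.

2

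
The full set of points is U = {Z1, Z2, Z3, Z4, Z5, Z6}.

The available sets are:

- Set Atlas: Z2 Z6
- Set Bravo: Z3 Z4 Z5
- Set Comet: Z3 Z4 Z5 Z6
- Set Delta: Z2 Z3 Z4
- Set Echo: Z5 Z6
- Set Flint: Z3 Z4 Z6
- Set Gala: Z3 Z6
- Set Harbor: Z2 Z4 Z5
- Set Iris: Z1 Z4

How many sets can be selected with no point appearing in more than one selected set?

Delta, Echo are pairwise disjoint (Delta={Z2,Z3,Z4}; Echo={Z5,Z6}).
Every remaining set overlaps one of these, and no 3 of the listed sets are pairwise disjoint, so 2 is the maximum.

2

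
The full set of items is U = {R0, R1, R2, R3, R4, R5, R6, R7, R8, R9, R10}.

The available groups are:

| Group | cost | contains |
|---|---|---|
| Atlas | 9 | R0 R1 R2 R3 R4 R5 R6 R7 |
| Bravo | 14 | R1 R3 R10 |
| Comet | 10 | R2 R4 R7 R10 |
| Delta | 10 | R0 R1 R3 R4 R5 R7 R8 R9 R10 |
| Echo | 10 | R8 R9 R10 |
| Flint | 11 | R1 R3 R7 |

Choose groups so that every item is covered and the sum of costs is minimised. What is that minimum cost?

Atlas, Delta together cover every item (Atlas ∪ Delta = {R0, R1, R2, R3, R4, R5, R6, R7, R8, R9, R10}); total cost 9 + 10 = 19.
No covering selection has total cost below 19.

19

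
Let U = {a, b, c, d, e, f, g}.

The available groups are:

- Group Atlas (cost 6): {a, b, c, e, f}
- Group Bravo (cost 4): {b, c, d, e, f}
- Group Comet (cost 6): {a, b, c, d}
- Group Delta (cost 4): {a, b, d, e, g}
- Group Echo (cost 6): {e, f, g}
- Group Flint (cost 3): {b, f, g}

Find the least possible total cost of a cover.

8

Bravo, Delta together cover every item (Bravo ∪ Delta = {a, b, c, d, e, f, g}); total cost 4 + 4 = 8.
No covering selection has total cost below 8.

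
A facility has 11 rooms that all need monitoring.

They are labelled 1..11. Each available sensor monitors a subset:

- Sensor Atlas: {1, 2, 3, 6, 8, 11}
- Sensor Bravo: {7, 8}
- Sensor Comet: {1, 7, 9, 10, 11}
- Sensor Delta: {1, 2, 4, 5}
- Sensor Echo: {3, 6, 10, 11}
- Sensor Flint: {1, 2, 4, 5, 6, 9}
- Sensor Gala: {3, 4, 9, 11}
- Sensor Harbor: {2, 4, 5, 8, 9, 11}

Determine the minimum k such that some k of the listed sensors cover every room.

Take {Comet, Echo, Harbor}. Their union is {1, 2, 3, 4, 5, 6, 7, 8, 9, 10, 11}, which is all 11 rooms.
No 2 of the 8 sensors cover everything (all 28 combinations miss at least one room), so 3 is optimal.

3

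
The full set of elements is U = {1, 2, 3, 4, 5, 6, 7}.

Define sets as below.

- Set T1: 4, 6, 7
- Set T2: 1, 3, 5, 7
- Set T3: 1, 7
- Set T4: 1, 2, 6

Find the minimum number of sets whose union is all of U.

3

T1, T2, and T4 cover everything between them: the union {1, 2, 3, 4, 5, 6, 7} is all of U.
Only T4 contains 2, so T4 is forced; the remaining 4 elements need at least 2 more sets (each remaining set adds at most 3) — so at least 3 sets are needed, and 3 is optimal.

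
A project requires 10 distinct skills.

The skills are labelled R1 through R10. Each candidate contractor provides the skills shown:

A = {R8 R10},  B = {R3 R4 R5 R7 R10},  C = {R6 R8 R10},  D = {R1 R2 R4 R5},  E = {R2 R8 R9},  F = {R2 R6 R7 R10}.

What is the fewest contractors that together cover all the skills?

Take {B, C, D, E}. Their union is {R1, R2, R3, R4, R5, R6, R7, R8, R9, R10}, which is all 10 skills.
No 3 of the 6 contractors cover everything (all 20 combinations miss at least one skill), so 4 is optimal.

4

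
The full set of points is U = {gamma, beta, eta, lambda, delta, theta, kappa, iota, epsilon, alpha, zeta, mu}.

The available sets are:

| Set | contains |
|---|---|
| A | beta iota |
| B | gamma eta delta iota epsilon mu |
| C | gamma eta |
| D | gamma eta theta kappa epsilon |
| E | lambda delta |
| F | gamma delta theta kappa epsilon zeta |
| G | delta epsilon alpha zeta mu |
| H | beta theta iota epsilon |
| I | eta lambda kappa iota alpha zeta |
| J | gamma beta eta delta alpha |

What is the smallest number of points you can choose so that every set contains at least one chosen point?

3

T = {gamma, delta, iota} meets every set (each contains at least one member of T), and |T| = 3.
The sets A, C, E are pairwise disjoint, so any hitting set needs a separate point for each — at least 3. Hence 3 is optimal.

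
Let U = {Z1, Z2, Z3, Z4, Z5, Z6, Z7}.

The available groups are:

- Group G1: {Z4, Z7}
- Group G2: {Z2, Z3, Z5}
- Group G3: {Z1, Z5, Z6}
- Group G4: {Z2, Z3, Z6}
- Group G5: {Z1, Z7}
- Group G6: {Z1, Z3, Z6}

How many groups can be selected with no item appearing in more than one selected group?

2

G1, G2 are pairwise disjoint (G1={Z4,Z7}; G2={Z2,Z3,Z5}).
Every remaining group overlaps one of these, and no 3 of the listed groups are pairwise disjoint, so 2 is the maximum.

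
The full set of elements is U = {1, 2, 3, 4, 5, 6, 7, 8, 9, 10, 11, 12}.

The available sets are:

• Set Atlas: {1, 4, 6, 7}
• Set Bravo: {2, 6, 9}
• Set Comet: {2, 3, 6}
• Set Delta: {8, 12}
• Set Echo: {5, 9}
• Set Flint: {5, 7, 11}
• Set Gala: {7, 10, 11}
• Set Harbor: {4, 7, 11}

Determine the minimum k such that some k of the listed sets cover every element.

5

Take {Atlas, Comet, Delta, Echo, Gala}. Their union is {1, 2, 3, 4, 5, 6, 7, 8, 9, 10, 11, 12}, which is all 12 elements.
Only Atlas contains 1, so Atlas is forced; the remaining 8 elements need at least 4 more sets (each remaining set adds at most 2) — so at least 5 sets are needed, and 5 is optimal.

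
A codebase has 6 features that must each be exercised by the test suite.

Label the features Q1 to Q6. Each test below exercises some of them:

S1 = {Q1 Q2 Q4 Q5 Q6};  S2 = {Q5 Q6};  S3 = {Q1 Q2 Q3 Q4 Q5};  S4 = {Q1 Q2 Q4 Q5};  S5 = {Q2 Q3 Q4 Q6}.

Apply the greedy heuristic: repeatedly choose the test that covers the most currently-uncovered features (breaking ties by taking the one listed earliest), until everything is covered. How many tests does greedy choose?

Greedy: pick S1 (covers 5 new) → pick S3 (covers 1 new). Total picks: 2.

2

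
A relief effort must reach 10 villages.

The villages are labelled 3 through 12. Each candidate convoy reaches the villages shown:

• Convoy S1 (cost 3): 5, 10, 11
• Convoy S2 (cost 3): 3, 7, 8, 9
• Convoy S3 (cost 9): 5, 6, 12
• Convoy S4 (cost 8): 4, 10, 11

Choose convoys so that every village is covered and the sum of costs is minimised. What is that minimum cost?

20

S2, S3, S4 together cover every village (S2 ∪ S3 ∪ S4 = {3, 4, 5, 6, 7, 8, 9, 10, 11, 12}); total cost 3 + 9 + 8 = 20.
The greedy pick S2, S1, S3, S4 costs 23; no covering selection beats 20.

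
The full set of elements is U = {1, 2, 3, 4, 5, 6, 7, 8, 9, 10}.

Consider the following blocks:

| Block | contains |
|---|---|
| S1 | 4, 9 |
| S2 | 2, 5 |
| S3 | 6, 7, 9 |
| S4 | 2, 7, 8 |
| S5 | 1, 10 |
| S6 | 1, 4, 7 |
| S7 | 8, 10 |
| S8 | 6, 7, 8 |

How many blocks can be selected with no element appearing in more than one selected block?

S1, S2, S5, S8 are pairwise disjoint (S1={4,9}; S2={2,5}; S5={1,10}; S8={6,7,8}).
Every remaining block overlaps one of these, and no 5 of the listed blocks are pairwise disjoint, so 4 is the maximum.

4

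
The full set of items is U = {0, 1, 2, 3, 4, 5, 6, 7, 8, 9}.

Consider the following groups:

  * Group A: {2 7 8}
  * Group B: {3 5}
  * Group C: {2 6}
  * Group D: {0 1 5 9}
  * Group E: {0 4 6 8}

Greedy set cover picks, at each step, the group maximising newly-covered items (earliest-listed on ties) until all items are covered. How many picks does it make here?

4

Greedy: pick D (covers 4 new) → pick A (covers 3 new) → pick E (covers 2 new) → pick B (covers 1 new). Total picks: 4.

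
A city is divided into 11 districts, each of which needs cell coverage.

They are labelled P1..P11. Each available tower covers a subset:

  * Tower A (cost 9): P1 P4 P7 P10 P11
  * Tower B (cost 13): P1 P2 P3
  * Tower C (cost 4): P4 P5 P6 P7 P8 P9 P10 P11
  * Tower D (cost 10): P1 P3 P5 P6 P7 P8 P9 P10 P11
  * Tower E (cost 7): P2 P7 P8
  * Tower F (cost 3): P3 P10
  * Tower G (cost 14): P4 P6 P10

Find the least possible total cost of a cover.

B, C together cover every district (B ∪ C = {P1, P2, P3, P4, P5, P6, P7, P8, P9, P10, P11}); total cost 13 + 4 = 17.
The greedy pick C, F, B costs 20; no covering selection beats 17.

17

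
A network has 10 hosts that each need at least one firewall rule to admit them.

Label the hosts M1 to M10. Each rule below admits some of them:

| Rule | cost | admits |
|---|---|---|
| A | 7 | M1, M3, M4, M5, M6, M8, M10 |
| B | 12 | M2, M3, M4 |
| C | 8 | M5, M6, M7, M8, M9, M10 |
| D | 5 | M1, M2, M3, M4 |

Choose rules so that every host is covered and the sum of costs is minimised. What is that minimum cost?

C, D together cover every host (C ∪ D = {M1, M2, M3, M4, M5, M6, M7, M8, M9, M10}); total cost 8 + 5 = 13.
The greedy pick A, C, D costs 20; no covering selection beats 13.

13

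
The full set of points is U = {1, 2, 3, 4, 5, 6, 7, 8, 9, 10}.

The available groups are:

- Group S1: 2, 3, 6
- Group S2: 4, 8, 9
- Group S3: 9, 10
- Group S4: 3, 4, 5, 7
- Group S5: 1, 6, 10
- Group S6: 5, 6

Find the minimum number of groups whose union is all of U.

S1 and S2 and S4 and S5 together: S1 ∪ S2 ∪ S4 ∪ S5 = {1, 2, 3, 4, 5, 6, 7, 8, 9, 10} — every point is covered.
Only S1 contains 2, so S1 is forced; the remaining 7 points need at least 3 more groups (each remaining group adds at most 3) — so at least 4 groups are needed, and 4 is optimal.

4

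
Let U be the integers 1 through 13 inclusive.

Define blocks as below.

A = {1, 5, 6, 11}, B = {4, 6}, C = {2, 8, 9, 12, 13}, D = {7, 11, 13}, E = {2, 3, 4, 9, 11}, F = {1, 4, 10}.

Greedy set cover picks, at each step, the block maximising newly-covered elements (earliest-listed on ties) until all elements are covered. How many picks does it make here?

Greedy: pick C (covers 5 new) → pick A (covers 4 new) → pick E (covers 2 new) → pick D (covers 1 new) → pick F (covers 1 new). Total picks: 5.

5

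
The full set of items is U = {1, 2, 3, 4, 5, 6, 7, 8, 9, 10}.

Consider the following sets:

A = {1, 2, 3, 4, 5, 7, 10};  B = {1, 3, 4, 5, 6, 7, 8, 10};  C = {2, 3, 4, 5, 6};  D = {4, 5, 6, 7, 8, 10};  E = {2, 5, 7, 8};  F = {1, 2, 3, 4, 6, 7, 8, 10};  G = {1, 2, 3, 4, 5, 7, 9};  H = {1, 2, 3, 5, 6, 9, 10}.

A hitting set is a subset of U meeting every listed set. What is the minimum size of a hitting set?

2

Take T = {2, 6}. Each listed set contains at least one of these, so T is a hitting set of size 2.
No single item lies in every set, so at least 2 are needed and 2 is optimal.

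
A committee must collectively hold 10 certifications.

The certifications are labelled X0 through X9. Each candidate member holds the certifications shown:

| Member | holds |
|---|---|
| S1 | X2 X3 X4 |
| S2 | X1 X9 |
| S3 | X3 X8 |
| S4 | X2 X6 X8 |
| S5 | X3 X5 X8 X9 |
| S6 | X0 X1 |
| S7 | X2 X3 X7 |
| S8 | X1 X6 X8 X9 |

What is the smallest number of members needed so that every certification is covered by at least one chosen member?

5

Take {S1, S5, S6, S7, S8}. Their union is {X0, X1, X2, X3, X4, X5, X6, X7, X8, X9}, which is all 10 certifications.
No 4 of the 8 members cover everything (all 70 combinations miss at least one certification), so 5 is optimal.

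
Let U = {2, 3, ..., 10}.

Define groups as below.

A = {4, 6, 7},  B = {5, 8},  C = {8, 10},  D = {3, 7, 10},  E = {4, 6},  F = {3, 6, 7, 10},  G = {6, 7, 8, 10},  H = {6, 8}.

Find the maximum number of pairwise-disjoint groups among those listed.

3

B, D, E are pairwise disjoint (B={5,8}; D={3,7,10}; E={4,6}).
Every remaining group overlaps one of these, and no 4 of the listed groups are pairwise disjoint, so 3 is the maximum.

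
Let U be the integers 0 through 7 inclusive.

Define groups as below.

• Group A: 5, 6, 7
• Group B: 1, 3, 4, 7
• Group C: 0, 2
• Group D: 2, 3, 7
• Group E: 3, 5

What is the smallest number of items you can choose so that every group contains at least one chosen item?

H = {0, 3, 6} meets every group (each contains at least one member of H), and |H| = 3.
No choice of 2 items meets every group, so 3 is the minimum.

3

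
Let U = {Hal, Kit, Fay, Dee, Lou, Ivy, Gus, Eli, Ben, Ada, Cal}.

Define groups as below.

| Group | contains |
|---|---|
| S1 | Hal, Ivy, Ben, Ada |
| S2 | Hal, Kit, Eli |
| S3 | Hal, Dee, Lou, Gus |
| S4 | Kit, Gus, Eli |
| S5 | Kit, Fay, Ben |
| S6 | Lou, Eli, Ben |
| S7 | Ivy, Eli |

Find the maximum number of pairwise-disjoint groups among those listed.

S3, S5, S7 are pairwise disjoint (S3={Hal,Dee,Lou,Gus}; S5={Kit,Fay,Ben}; S7={Ivy,Eli}).
Every remaining group overlaps one of these, and no 4 of the listed groups are pairwise disjoint, so 3 is the maximum.

3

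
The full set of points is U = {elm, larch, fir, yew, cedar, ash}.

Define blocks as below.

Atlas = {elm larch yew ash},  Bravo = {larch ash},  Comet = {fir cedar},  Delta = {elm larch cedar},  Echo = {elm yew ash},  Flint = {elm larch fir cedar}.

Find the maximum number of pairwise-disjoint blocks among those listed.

2

Bravo, Comet are pairwise disjoint (Bravo={larch,ash}; Comet={fir,cedar}).
Every remaining block overlaps one of these, and no 3 of the listed blocks are pairwise disjoint, so 2 is the maximum.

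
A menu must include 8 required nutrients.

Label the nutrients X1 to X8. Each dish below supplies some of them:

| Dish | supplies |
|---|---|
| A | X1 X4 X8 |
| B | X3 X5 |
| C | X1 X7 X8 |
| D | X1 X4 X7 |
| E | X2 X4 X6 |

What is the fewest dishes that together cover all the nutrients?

3

B and C and E together: B ∪ C ∪ E = {X1, X2, X3, X4, X5, X6, X7, X8} — every nutrient is covered.
Each dish has at most 3 nutrients, and 2·3 = 6 < 8 — so at least 3 dishes are needed, and 3 is optimal.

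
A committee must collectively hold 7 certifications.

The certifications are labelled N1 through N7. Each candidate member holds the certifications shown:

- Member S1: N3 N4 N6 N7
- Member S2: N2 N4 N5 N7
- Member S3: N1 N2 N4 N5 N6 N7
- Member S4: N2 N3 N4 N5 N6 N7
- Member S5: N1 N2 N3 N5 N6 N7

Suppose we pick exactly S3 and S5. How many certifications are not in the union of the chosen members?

Union of S3, S5 = {N1, N2, N3, N4, N5, N6, N7} — that's every certification, so 0 are uncovered.

0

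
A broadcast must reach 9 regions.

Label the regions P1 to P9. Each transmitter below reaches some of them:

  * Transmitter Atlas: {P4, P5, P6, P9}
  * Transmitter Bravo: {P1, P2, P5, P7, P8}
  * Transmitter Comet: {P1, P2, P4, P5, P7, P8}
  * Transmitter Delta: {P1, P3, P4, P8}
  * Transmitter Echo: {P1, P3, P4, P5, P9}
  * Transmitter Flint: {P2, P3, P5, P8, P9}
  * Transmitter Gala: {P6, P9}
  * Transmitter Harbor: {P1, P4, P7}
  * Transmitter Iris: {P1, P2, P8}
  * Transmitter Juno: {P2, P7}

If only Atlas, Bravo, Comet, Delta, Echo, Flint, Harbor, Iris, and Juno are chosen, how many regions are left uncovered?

Union of Atlas, Bravo, Comet, Delta, Echo, Flint, Harbor, Iris, Juno = {P1, P2, P3, P4, P5, P6, P7, P8, P9} — that's every region, so 0 are uncovered.

0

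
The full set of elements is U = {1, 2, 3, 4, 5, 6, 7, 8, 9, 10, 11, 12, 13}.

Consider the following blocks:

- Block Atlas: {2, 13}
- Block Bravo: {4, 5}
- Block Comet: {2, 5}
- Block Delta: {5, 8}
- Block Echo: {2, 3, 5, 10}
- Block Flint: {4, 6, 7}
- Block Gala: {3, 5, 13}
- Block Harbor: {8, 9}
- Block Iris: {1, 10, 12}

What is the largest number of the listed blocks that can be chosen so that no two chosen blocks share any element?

Atlas, Flint, Harbor, Iris are pairwise disjoint (Atlas={2,13}; Flint={4,6,7}; Harbor={8,9}; Iris={1,10,12}).
Every remaining block overlaps one of these, and no 5 of the listed blocks are pairwise disjoint, so 4 is the maximum.

4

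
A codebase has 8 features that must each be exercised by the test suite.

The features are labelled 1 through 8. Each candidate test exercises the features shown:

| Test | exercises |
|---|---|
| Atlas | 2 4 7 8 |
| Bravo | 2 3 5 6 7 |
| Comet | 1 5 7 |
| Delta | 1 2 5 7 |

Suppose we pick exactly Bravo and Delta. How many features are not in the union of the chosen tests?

Union of Bravo, Delta = {1, 2, 3, 5, 6, 7}.
Not covered: 4, 8 — 2 features.

2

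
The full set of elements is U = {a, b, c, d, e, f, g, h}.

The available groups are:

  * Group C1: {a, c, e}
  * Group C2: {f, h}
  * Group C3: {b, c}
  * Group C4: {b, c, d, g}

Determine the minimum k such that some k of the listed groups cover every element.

3

C1 and C2 and C4 together: C1 ∪ C2 ∪ C4 = {a, b, c, d, e, f, g, h} — every element is covered.
Only C1 contains a, so C1 is forced; the remaining 5 elements need at least 2 more groups (each remaining group adds at most 3) — so at least 3 groups are needed, and 3 is optimal.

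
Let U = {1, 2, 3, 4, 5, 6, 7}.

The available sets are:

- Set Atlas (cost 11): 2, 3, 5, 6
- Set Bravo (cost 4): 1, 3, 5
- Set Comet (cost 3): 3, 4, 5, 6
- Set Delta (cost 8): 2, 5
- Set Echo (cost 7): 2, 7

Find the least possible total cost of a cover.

14

Bravo, Comet, Echo together cover every point (Bravo ∪ Comet ∪ Echo = {1, 2, 3, 4, 5, 6, 7}); total cost 4 + 3 + 7 = 14.
No covering selection has total cost below 14.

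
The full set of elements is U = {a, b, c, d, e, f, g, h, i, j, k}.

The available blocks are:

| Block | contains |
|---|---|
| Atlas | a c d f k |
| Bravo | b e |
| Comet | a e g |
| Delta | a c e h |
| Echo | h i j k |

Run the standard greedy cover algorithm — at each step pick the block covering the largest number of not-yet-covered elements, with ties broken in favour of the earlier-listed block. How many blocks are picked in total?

4

Greedy: pick Atlas (covers 5 new) → pick Echo (covers 3 new) → pick Bravo (covers 2 new) → pick Comet (covers 1 new). Total picks: 4.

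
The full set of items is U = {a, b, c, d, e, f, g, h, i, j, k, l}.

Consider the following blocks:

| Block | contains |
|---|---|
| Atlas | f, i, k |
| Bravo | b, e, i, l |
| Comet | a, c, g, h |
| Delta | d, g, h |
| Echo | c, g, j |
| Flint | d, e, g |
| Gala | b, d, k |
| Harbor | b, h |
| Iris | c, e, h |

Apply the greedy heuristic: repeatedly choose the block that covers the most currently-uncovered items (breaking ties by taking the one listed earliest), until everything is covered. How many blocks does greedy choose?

5

Greedy: pick Bravo (covers 4 new) → pick Comet (covers 4 new) → pick Atlas (covers 2 new) → pick Delta (covers 1 new) → pick Echo (covers 1 new). Total picks: 5.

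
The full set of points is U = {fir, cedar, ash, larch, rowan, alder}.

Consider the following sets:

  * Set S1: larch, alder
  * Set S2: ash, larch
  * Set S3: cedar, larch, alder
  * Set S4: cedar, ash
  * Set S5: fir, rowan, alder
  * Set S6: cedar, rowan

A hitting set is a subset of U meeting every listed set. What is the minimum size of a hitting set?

Take H = {ash, rowan, alder}. Each listed set contains at least one of these, so H is a hitting set of size 3.
No choice of 2 points meets every set, so 3 is the minimum.

3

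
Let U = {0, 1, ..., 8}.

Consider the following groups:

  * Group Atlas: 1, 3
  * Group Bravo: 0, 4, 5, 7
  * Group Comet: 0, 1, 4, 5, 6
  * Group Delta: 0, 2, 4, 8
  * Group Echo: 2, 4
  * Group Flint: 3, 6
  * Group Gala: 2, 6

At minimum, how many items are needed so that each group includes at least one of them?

3

Take H = {3, 4, 6}. Each listed group contains at least one of these, so H is a hitting set of size 3.
The groups Atlas, Bravo, Gala are pairwise disjoint, so any hitting set needs a separate item for each — at least 3. Hence 3 is optimal.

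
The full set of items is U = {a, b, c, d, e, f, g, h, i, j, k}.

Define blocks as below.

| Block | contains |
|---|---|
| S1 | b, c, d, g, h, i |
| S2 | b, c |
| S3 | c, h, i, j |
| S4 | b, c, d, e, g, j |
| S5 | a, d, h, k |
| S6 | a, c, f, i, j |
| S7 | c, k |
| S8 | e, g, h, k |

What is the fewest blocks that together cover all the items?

S4 and S6 and S8 together: S4 ∪ S6 ∪ S8 = {a, b, c, d, e, f, g, h, i, j, k} — every item is covered.
Only S6 contains f, so S6 is forced; the remaining 6 items need at least 2 more blocks (each remaining block adds at most 4) — so at least 3 blocks are needed, and 3 is optimal.

3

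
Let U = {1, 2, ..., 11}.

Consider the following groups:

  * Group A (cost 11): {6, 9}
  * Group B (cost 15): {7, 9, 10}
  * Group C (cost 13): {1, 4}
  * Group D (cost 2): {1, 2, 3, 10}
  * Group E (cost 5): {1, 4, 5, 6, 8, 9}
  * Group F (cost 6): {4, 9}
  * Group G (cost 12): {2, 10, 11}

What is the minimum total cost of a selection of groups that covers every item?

34

B, D, E, G together cover every item (B ∪ D ∪ E ∪ G = {1, 2, 3, 4, 5, 6, 7, 8, 9, 10, 11}); total cost 15 + 2 + 5 + 12 = 34.
No covering selection has total cost below 34.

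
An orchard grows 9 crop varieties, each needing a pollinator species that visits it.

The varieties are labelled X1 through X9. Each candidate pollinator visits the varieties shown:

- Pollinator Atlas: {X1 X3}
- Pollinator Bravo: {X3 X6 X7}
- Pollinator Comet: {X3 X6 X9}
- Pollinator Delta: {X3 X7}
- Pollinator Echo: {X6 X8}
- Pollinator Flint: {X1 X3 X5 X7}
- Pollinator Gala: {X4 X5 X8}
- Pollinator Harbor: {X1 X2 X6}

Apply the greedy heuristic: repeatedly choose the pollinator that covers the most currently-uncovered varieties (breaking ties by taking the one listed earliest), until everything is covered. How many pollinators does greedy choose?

4

Greedy: pick Flint (covers 4 new) → pick Comet (covers 2 new) → pick Gala (covers 2 new) → pick Harbor (covers 1 new). Total picks: 4.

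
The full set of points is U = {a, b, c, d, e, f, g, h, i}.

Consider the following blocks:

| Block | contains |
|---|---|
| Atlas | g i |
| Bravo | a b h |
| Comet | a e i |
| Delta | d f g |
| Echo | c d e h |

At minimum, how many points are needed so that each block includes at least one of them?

3

The 3 points {a, c, g} hit every block.
No choice of 2 points meets every block, so 3 is the minimum.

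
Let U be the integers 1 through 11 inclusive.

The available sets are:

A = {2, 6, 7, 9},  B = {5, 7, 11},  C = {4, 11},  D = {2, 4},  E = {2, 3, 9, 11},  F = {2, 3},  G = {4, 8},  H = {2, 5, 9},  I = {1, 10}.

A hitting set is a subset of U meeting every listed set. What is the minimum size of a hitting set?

4

Take T = {1, 2, 4, 5}. Each listed set contains at least one of these, so T is a hitting set of size 4.
The sets B, F, G, I are pairwise disjoint, so any hitting set needs a separate point for each — at least 4. Hence 4 is optimal.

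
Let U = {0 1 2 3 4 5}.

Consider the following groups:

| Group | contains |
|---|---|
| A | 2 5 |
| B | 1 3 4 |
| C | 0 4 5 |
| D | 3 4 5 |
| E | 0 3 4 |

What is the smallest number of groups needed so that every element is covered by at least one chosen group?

3

Take {A, B, E}. Their union is {0, 1, 2, 3, 4, 5}, which is all 6 elements.
Only B contains 1, so B is forced; the remaining 3 elements need at least 2 more groups (each remaining group adds at most 2) — so at least 3 groups are needed, and 3 is optimal.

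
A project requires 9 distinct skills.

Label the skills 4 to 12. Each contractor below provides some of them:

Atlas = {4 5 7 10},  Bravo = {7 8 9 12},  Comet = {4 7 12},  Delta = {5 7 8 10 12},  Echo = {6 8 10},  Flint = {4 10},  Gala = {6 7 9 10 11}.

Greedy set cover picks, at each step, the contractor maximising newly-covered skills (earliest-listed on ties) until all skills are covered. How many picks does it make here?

Greedy: pick Delta (covers 5 new) → pick Gala (covers 3 new) → pick Atlas (covers 1 new). Total picks: 3.

3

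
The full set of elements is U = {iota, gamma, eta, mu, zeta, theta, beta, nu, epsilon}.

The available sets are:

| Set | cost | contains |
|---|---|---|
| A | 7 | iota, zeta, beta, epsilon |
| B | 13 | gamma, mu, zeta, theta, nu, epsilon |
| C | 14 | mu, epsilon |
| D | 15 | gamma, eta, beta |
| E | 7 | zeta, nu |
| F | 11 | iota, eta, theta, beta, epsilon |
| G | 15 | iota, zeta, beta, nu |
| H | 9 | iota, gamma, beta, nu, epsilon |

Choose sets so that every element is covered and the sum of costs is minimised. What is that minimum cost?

24

B, F together cover every element (B ∪ F = {iota, gamma, eta, mu, zeta, theta, beta, nu, epsilon}); total cost 13 + 11 = 24.
The greedy pick A, B, F costs 31; no covering selection beats 24.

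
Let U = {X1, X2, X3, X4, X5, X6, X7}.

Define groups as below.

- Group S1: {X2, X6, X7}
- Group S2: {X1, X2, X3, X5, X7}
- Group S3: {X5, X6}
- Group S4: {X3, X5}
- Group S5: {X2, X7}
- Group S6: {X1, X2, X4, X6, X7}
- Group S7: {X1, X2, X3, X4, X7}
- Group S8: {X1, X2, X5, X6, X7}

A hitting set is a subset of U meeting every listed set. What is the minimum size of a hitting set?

2

The 2 items {X2, X5} hit every group.
The groups S4, S5 are pairwise disjoint, so any hitting set needs a separate item for each — at least 2. Hence 2 is optimal.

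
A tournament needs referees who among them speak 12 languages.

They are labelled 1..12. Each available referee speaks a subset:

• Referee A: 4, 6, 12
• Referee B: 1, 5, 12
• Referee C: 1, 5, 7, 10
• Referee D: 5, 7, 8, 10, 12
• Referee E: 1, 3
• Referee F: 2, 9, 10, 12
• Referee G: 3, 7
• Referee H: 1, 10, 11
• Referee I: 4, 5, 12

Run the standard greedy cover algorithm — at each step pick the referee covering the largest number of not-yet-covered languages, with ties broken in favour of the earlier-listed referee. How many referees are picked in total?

Greedy: pick D (covers 5 new) → pick A (covers 2 new) → pick E (covers 2 new) → pick F (covers 2 new) → pick H (covers 1 new). Total picks: 5.

5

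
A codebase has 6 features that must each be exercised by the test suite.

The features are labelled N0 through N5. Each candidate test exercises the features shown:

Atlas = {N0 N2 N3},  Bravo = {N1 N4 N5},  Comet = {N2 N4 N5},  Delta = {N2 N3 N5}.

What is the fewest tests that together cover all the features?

2

Atlas and Bravo together: Atlas ∪ Bravo = {N0, N1, N2, N3, N4, N5} — every feature is covered.
No single test has all 6 features (the largest, Atlas, has 3), so 2 is optimal.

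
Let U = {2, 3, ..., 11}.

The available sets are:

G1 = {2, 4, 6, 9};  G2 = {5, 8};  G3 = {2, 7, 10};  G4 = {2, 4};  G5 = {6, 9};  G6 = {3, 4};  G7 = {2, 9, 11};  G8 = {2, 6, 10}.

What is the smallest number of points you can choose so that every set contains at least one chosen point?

4

The 4 points {4, 5, 9, 10} hit every set.
The sets G2, G3, G5, G6 are pairwise disjoint, so any hitting set needs a separate point for each — at least 4. Hence 4 is optimal.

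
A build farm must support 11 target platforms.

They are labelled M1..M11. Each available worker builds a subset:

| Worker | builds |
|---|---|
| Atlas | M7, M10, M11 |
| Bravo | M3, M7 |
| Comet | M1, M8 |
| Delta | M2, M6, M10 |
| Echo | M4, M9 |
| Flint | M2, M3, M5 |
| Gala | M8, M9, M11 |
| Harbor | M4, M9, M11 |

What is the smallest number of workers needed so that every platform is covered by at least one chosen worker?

Take {Atlas, Comet, Delta, Echo, Flint}. Their union is {M1, M2, M3, M4, M5, M6, M7, M8, M9, M10, M11}, which is all 11 platforms.
No 4 of the 8 workers cover everything (all 70 combinations miss at least one platform), so 5 is optimal.

5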